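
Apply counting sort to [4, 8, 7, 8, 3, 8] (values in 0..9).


Count array: [0, 0, 0, 1, 1, 0, 0, 1, 3, 0]
Reconstruct: [3, 4, 7, 8, 8, 8]


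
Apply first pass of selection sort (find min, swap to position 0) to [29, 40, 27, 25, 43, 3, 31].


After one pass: [3, 40, 27, 25, 43, 29, 31]


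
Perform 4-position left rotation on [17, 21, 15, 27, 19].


Left rotate by 4: [19, 17, 21, 15, 27]


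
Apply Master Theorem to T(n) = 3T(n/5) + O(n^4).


a=3, b=5, c=4. log_5(3)=0.683 < c=4. Case 3: O(n^c) = O(n^4)
Complexity: O(n^4)


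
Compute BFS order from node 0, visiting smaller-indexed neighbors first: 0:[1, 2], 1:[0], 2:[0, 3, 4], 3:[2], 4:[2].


BFS queue: start with [0]
Visit order: [0, 1, 2, 3, 4]


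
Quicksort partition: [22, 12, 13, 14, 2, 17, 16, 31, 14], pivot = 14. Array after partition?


Elements <= 14 go left of pivot.
Result: [12, 13, 14, 2, 14, 17, 16, 31, 22], pivot at index 4


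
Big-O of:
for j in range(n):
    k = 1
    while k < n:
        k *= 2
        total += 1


Per nesting level: O(n) * O(log n) = O(n log n)
Complexity: O(n log n)


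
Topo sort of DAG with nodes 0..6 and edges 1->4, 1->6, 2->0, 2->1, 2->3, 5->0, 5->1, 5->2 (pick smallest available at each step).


Kahn's algorithm, process smallest node first
Order: [5, 2, 0, 1, 3, 4, 6]


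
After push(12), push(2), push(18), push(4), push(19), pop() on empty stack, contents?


push(12) -> [12]
push(2) -> [12, 2]
push(18) -> [12, 2, 18]
push(4) -> [12, 2, 18, 4]
push(19) -> [12, 2, 18, 4, 19]
pop() returns 19 -> [12, 2, 18, 4]
Final stack (bottom to top): [12, 2, 18, 4]


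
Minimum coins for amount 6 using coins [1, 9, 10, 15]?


dp[0]=0; dp[i]=1+min(dp[i-c] for c in coins)
...dp[1]=1, dp[2]=2, dp[3]=3, dp[4]=4, dp[5]=5, dp[6]=6
Minimum coins for 6 = 6


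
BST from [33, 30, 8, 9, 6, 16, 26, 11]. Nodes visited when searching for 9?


BST root = 33
Search for 9: compare at each node
Path: [33, 30, 8, 9]


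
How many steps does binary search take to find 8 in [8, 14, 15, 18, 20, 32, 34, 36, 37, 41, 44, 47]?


Search for 8:
[0,11] mid=5 arr[5]=32
[0,4] mid=2 arr[2]=15
[0,1] mid=0 arr[0]=8
Total: 3 comparisons


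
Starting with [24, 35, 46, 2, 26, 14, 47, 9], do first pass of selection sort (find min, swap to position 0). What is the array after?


After one pass: [2, 35, 46, 24, 26, 14, 47, 9]


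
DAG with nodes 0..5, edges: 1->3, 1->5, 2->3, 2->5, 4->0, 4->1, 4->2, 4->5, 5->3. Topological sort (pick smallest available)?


Kahn's algorithm, process smallest node first
Order: [4, 0, 1, 2, 5, 3]


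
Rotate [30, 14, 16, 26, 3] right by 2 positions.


Right rotate by 2: [26, 3, 30, 14, 16]


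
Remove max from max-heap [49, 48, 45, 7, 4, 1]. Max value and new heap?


Max = 49
Replace root with last, heapify down
Resulting heap: [48, 7, 45, 1, 4]


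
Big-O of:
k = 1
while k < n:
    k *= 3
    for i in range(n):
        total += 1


Per nesting level: O(log n) * O(n) = O(n log n)
Complexity: O(n log n)


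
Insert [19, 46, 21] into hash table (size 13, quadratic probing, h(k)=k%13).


Insertions: 19->slot 6; 46->slot 7; 21->slot 8
Table: [None, None, None, None, None, None, 19, 46, 21, None, None, None, None]


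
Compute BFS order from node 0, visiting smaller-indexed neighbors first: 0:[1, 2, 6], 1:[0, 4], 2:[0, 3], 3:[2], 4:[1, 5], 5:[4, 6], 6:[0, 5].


BFS queue: start with [0]
Visit order: [0, 1, 2, 6, 4, 3, 5]


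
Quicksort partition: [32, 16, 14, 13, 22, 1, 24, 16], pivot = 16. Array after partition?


Elements <= 16 go left of pivot.
Result: [16, 14, 13, 1, 16, 32, 24, 22], pivot at index 4


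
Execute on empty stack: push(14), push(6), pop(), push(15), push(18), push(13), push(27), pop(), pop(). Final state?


push(14) -> [14]
push(6) -> [14, 6]
pop() returns 6 -> [14]
push(15) -> [14, 15]
push(18) -> [14, 15, 18]
push(13) -> [14, 15, 18, 13]
push(27) -> [14, 15, 18, 13, 27]
pop() returns 27 -> [14, 15, 18, 13]
pop() returns 13 -> [14, 15, 18]
Final stack (bottom to top): [14, 15, 18]


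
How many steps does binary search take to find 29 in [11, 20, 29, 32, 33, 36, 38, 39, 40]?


Search for 29:
[0,8] mid=4 arr[4]=33
[0,3] mid=1 arr[1]=20
[2,3] mid=2 arr[2]=29
Total: 3 comparisons


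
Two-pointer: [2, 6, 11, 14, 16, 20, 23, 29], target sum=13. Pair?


Two pointers: lo=0, hi=7
Found pair: (2, 11) summing to 13


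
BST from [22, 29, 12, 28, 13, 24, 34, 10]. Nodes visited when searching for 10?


BST root = 22
Search for 10: compare at each node
Path: [22, 12, 10]


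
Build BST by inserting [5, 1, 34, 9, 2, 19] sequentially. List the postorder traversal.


Root = 5; build tree by BST insertion.
Postorder traversal: [2, 1, 19, 9, 34, 5]


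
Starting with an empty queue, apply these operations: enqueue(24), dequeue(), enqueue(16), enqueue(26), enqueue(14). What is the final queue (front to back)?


enqueue(24) -> [24]
dequeue() returns 24 -> []
enqueue(16) -> [16]
enqueue(26) -> [16, 26]
enqueue(14) -> [16, 26, 14]
Final queue (front to back): [16, 26, 14]


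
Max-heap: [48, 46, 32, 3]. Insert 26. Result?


Append 26: [48, 46, 32, 3, 26]
Bubble up: no swaps needed
Result: [48, 46, 32, 3, 26]


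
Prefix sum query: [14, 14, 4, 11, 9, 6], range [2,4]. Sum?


Prefix sums: [0, 14, 28, 32, 43, 52, 58]
Sum[2..4] = prefix[5] - prefix[2] = 52 - 28 = 24


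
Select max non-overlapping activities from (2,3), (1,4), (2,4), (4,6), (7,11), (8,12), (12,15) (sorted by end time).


Greedy: pick earliest-ending, then skip overlaps.
Selected (4 activities): [(2, 3), (4, 6), (7, 11), (12, 15)]


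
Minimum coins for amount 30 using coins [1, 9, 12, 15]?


dp[0]=0; dp[i]=1+min(dp[i-c] for c in coins)
...dp[25]=3, dp[26]=4, dp[27]=2, dp[28]=3, dp[29]=4, dp[30]=2
Minimum coins for 30 = 2


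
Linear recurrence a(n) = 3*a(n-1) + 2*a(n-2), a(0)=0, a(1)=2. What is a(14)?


Build bottom-up:
...a(12)=2020590, a(13)=7196438, a(14)=3*7196438+2*2020590=25630494


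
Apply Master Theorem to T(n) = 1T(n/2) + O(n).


a=1, b=2, c=1. log_2(1)=0 < c=1. Case 3: O(n^c) = O(n)
Complexity: O(n)


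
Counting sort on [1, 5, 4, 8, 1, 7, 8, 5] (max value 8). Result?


Count array: [0, 2, 0, 0, 1, 2, 0, 1, 2]
Reconstruct: [1, 1, 4, 5, 5, 7, 8, 8]


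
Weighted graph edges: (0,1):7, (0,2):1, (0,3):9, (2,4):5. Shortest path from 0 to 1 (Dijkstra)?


Dijkstra from 0:
Distances: {0: 0, 1: 7, 2: 1, 3: 9, 4: 6}
Shortest distance to 1 = 7, path = [0, 1]


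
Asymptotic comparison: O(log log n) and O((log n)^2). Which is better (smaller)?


double-logarithmic grows slower than polylogarithmic
O(log log n) is asymptotically smaller; O((log n)^2) grows faster


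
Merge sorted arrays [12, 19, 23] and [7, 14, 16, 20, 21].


Compare heads, take smaller each step.
Merged: [7, 12, 14, 16, 19, 20, 21, 23]


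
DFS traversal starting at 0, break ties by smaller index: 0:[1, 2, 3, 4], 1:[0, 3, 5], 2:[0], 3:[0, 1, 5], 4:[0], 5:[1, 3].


DFS stack-based: start with [0]
Visit order: [0, 1, 3, 5, 2, 4]


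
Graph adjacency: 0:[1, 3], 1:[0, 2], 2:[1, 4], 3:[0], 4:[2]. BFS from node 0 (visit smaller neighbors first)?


BFS queue: start with [0]
Visit order: [0, 1, 3, 2, 4]


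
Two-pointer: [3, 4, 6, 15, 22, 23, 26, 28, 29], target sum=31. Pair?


Two pointers: lo=0, hi=8
Found pair: (3, 28) summing to 31


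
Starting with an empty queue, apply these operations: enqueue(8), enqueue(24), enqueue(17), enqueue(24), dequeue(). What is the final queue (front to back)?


enqueue(8) -> [8]
enqueue(24) -> [8, 24]
enqueue(17) -> [8, 24, 17]
enqueue(24) -> [8, 24, 17, 24]
dequeue() returns 8 -> [24, 17, 24]
Final queue (front to back): [24, 17, 24]


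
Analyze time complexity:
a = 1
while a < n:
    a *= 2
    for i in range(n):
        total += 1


Per nesting level: O(log n) * O(n) = O(n log n)
Complexity: O(n log n)


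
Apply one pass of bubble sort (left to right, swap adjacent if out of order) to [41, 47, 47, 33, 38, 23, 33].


After one pass: [41, 47, 33, 38, 23, 33, 47]


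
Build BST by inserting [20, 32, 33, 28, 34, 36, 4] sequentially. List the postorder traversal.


Root = 20; build tree by BST insertion.
Postorder traversal: [4, 28, 36, 34, 33, 32, 20]


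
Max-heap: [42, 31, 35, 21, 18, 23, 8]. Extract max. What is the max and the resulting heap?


Max = 42
Replace root with last, heapify down
Resulting heap: [35, 31, 23, 21, 18, 8]


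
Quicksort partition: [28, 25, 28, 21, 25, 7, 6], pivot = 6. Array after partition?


Elements <= 6 go left of pivot.
Result: [6, 25, 28, 21, 25, 7, 28], pivot at index 0


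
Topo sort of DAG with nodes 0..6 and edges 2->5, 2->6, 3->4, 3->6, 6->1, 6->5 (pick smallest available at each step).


Kahn's algorithm, process smallest node first
Order: [0, 2, 3, 4, 6, 1, 5]


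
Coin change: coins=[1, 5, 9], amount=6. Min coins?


dp[0]=0; dp[i]=1+min(dp[i-c] for c in coins)
...dp[1]=1, dp[2]=2, dp[3]=3, dp[4]=4, dp[5]=1, dp[6]=2
Minimum coins for 6 = 2


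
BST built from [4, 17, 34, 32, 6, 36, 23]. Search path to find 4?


BST root = 4
Search for 4: compare at each node
Path: [4]


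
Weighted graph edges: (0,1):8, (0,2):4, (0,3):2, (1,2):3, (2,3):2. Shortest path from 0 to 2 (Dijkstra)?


Dijkstra from 0:
Distances: {0: 0, 1: 7, 2: 4, 3: 2}
Shortest distance to 2 = 4, path = [0, 2]


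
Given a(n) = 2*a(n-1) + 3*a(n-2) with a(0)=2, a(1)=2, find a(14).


Build bottom-up:
...a(12)=531442, a(13)=1594322, a(14)=2*1594322+3*531442=4782970


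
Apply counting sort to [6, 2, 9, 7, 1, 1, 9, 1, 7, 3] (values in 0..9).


Count array: [0, 3, 1, 1, 0, 0, 1, 2, 0, 2]
Reconstruct: [1, 1, 1, 2, 3, 6, 7, 7, 9, 9]


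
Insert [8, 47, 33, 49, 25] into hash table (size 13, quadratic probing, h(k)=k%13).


Insertions: 8->slot 8; 47->slot 9; 33->slot 7; 49->slot 10; 25->slot 12
Table: [None, None, None, None, None, None, None, 33, 8, 47, 49, None, 25]


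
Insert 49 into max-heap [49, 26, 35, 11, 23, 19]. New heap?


Append 49: [49, 26, 35, 11, 23, 19, 49]
Bubble up: swap idx 6(49) with idx 2(35)
Result: [49, 26, 49, 11, 23, 19, 35]


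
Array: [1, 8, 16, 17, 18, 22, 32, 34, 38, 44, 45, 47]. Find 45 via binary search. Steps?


Search for 45:
[0,11] mid=5 arr[5]=22
[6,11] mid=8 arr[8]=38
[9,11] mid=10 arr[10]=45
Total: 3 comparisons


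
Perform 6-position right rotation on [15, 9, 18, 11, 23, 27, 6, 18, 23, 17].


Right rotate by 6: [23, 27, 6, 18, 23, 17, 15, 9, 18, 11]


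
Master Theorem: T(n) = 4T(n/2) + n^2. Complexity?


a=4, b=2, c=2. log_2(4)=2 = c=2. Case 2: O(n^c log n) = O(n^2 log n)
Complexity: O(n^2 log n)


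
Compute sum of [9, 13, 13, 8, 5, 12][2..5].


Prefix sums: [0, 9, 22, 35, 43, 48, 60]
Sum[2..5] = prefix[6] - prefix[2] = 60 - 22 = 38


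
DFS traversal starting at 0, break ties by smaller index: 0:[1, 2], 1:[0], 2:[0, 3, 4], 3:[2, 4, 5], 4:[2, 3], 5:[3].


DFS stack-based: start with [0]
Visit order: [0, 1, 2, 3, 4, 5]


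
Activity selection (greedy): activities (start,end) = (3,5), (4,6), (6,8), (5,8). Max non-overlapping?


Greedy: pick earliest-ending, then skip overlaps.
Selected (2 activities): [(3, 5), (6, 8)]


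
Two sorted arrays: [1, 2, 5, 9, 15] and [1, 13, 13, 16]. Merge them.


Compare heads, take smaller each step.
Merged: [1, 1, 2, 5, 9, 13, 13, 15, 16]


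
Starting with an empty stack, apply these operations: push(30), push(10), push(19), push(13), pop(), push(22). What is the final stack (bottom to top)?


push(30) -> [30]
push(10) -> [30, 10]
push(19) -> [30, 10, 19]
push(13) -> [30, 10, 19, 13]
pop() returns 13 -> [30, 10, 19]
push(22) -> [30, 10, 19, 22]
Final stack (bottom to top): [30, 10, 19, 22]


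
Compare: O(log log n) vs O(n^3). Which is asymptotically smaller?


double-logarithmic grows slower than cubic
O(log log n) is asymptotically smaller; O(n^3) grows faster


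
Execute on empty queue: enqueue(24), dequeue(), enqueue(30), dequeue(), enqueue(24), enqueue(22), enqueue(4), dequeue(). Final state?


enqueue(24) -> [24]
dequeue() returns 24 -> []
enqueue(30) -> [30]
dequeue() returns 30 -> []
enqueue(24) -> [24]
enqueue(22) -> [24, 22]
enqueue(4) -> [24, 22, 4]
dequeue() returns 24 -> [22, 4]
Final queue (front to back): [22, 4]


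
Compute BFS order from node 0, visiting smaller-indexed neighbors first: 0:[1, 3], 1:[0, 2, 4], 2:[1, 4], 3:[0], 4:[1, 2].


BFS queue: start with [0]
Visit order: [0, 1, 3, 2, 4]


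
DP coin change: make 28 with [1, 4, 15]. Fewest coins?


dp[0]=0; dp[i]=1+min(dp[i-c] for c in coins)
...dp[23]=3, dp[24]=4, dp[25]=5, dp[26]=6, dp[27]=4, dp[28]=5
Minimum coins for 28 = 5


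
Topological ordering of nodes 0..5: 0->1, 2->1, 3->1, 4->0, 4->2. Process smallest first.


Kahn's algorithm, process smallest node first
Order: [3, 4, 0, 2, 1, 5]


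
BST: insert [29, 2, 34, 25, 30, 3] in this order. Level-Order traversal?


Root = 29; build tree by BST insertion.
Level-Order traversal: [29, 2, 34, 25, 30, 3]


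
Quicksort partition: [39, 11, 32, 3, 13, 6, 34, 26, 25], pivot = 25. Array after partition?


Elements <= 25 go left of pivot.
Result: [11, 3, 13, 6, 25, 39, 34, 26, 32], pivot at index 4


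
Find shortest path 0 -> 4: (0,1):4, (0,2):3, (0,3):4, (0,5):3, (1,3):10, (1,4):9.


Dijkstra from 0:
Distances: {0: 0, 1: 4, 2: 3, 3: 4, 4: 13, 5: 3}
Shortest distance to 4 = 13, path = [0, 1, 4]


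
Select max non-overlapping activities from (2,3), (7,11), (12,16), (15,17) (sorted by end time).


Greedy: pick earliest-ending, then skip overlaps.
Selected (3 activities): [(2, 3), (7, 11), (12, 16)]


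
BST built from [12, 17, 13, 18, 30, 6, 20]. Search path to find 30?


BST root = 12
Search for 30: compare at each node
Path: [12, 17, 18, 30]


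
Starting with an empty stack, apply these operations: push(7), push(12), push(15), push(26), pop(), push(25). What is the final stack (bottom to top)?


push(7) -> [7]
push(12) -> [7, 12]
push(15) -> [7, 12, 15]
push(26) -> [7, 12, 15, 26]
pop() returns 26 -> [7, 12, 15]
push(25) -> [7, 12, 15, 25]
Final stack (bottom to top): [7, 12, 15, 25]


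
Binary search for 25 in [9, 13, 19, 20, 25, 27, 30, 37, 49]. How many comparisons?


Search for 25:
[0,8] mid=4 arr[4]=25
Total: 1 comparisons


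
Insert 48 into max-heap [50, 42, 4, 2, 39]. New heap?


Append 48: [50, 42, 4, 2, 39, 48]
Bubble up: swap idx 5(48) with idx 2(4)
Result: [50, 42, 48, 2, 39, 4]


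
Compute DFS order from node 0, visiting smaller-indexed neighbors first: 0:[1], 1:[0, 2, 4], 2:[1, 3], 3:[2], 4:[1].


DFS stack-based: start with [0]
Visit order: [0, 1, 2, 3, 4]


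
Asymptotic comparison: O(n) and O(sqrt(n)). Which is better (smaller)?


sublinear grows slower than linear
O(sqrt(n)) is asymptotically smaller; O(n) grows faster


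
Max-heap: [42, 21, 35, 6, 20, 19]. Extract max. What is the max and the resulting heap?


Max = 42
Replace root with last, heapify down
Resulting heap: [35, 21, 19, 6, 20]


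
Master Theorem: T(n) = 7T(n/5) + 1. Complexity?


a=7, b=5, c=0. log_5(7)=1.209 > c=0. Case 1: O(n^log_b(a)) = O(n^1.209)
Complexity: O(n^1.209)


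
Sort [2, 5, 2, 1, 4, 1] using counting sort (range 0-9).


Count array: [0, 2, 2, 0, 1, 1, 0, 0, 0, 0]
Reconstruct: [1, 1, 2, 2, 4, 5]


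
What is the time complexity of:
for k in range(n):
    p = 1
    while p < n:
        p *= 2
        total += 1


Per nesting level: O(n) * O(log n) = O(n log n)
Complexity: O(n log n)


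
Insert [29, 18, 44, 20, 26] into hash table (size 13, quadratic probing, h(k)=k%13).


Insertions: 29->slot 3; 18->slot 5; 44->slot 6; 20->slot 7; 26->slot 0
Table: [26, None, None, 29, None, 18, 44, 20, None, None, None, None, None]


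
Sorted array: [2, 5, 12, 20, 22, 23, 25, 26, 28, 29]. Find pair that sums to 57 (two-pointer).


Two pointers: lo=0, hi=9
Found pair: (28, 29) summing to 57


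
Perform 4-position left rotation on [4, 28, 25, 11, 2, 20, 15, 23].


Left rotate by 4: [2, 20, 15, 23, 4, 28, 25, 11]


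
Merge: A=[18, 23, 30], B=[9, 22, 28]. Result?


Compare heads, take smaller each step.
Merged: [9, 18, 22, 23, 28, 30]


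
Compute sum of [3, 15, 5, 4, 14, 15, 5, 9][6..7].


Prefix sums: [0, 3, 18, 23, 27, 41, 56, 61, 70]
Sum[6..7] = prefix[8] - prefix[6] = 70 - 56 = 14


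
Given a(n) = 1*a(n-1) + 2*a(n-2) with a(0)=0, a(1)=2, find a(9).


Build bottom-up:
...a(7)=86, a(8)=170, a(9)=1*170+2*86=342


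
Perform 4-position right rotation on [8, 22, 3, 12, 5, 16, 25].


Right rotate by 4: [12, 5, 16, 25, 8, 22, 3]


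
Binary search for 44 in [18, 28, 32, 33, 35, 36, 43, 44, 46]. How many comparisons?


Search for 44:
[0,8] mid=4 arr[4]=35
[5,8] mid=6 arr[6]=43
[7,8] mid=7 arr[7]=44
Total: 3 comparisons


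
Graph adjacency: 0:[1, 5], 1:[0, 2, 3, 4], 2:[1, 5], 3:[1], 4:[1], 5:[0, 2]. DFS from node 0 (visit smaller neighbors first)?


DFS stack-based: start with [0]
Visit order: [0, 1, 2, 5, 3, 4]


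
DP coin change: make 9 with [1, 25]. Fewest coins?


dp[0]=0; dp[i]=1+min(dp[i-c] for c in coins)
...dp[4]=4, dp[5]=5, dp[6]=6, dp[7]=7, dp[8]=8, dp[9]=9
Minimum coins for 9 = 9


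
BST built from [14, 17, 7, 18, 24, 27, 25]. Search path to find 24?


BST root = 14
Search for 24: compare at each node
Path: [14, 17, 18, 24]


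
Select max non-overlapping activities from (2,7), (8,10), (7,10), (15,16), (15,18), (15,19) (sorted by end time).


Greedy: pick earliest-ending, then skip overlaps.
Selected (3 activities): [(2, 7), (8, 10), (15, 16)]


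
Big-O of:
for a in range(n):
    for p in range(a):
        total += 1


Per nesting level: O(n) * O(n) [triangular over a] = O(n^2)
Complexity: O(n^2)


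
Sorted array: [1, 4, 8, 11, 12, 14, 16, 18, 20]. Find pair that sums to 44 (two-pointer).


Two pointers: lo=0, hi=8
No pair sums to 44


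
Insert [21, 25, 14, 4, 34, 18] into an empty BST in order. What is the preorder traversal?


Root = 21; build tree by BST insertion.
Preorder traversal: [21, 14, 4, 18, 25, 34]


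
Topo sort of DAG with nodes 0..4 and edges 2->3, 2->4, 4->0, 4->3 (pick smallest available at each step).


Kahn's algorithm, process smallest node first
Order: [1, 2, 4, 0, 3]


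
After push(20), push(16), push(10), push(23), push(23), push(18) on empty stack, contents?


push(20) -> [20]
push(16) -> [20, 16]
push(10) -> [20, 16, 10]
push(23) -> [20, 16, 10, 23]
push(23) -> [20, 16, 10, 23, 23]
push(18) -> [20, 16, 10, 23, 23, 18]
Final stack (bottom to top): [20, 16, 10, 23, 23, 18]


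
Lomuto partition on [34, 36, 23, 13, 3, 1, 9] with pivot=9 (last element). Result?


Elements <= 9 go left of pivot.
Result: [3, 1, 9, 13, 34, 36, 23], pivot at index 2


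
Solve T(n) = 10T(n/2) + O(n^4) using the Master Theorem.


a=10, b=2, c=4. log_2(10)=3.322 < c=4. Case 3: O(n^c) = O(n^4)
Complexity: O(n^4)


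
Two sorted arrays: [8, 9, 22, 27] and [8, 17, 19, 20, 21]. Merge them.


Compare heads, take smaller each step.
Merged: [8, 8, 9, 17, 19, 20, 21, 22, 27]


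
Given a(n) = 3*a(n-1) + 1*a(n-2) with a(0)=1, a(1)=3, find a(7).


Build bottom-up:
...a(5)=360, a(6)=1189, a(7)=3*1189+1*360=3927


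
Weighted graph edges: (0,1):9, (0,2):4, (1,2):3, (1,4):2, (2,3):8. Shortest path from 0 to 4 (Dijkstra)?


Dijkstra from 0:
Distances: {0: 0, 1: 7, 2: 4, 3: 12, 4: 9}
Shortest distance to 4 = 9, path = [0, 2, 1, 4]


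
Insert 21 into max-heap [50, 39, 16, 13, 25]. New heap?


Append 21: [50, 39, 16, 13, 25, 21]
Bubble up: swap idx 5(21) with idx 2(16)
Result: [50, 39, 21, 13, 25, 16]


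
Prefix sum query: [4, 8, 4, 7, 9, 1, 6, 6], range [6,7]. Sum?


Prefix sums: [0, 4, 12, 16, 23, 32, 33, 39, 45]
Sum[6..7] = prefix[8] - prefix[6] = 45 - 33 = 12


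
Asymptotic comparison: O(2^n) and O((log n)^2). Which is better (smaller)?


polylogarithmic grows slower than exponential
O((log n)^2) is asymptotically smaller; O(2^n) grows faster


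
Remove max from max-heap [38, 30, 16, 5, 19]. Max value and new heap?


Max = 38
Replace root with last, heapify down
Resulting heap: [30, 19, 16, 5]


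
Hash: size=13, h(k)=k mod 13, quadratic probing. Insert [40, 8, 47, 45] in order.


Insertions: 40->slot 1; 8->slot 8; 47->slot 9; 45->slot 6
Table: [None, 40, None, None, None, None, 45, None, 8, 47, None, None, None]


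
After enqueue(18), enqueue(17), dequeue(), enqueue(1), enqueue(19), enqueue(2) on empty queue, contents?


enqueue(18) -> [18]
enqueue(17) -> [18, 17]
dequeue() returns 18 -> [17]
enqueue(1) -> [17, 1]
enqueue(19) -> [17, 1, 19]
enqueue(2) -> [17, 1, 19, 2]
Final queue (front to back): [17, 1, 19, 2]


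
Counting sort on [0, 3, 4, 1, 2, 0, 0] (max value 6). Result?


Count array: [3, 1, 1, 1, 1, 0, 0]
Reconstruct: [0, 0, 0, 1, 2, 3, 4]


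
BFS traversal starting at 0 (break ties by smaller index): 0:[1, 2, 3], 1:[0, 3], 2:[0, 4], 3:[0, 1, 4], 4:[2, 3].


BFS queue: start with [0]
Visit order: [0, 1, 2, 3, 4]


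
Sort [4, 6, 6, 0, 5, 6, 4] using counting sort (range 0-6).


Count array: [1, 0, 0, 0, 2, 1, 3]
Reconstruct: [0, 4, 4, 5, 6, 6, 6]


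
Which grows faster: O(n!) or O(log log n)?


double-logarithmic grows slower than factorial
O(log log n) is asymptotically smaller; O(n!) grows faster


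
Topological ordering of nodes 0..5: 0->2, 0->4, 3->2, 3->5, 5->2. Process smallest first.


Kahn's algorithm, process smallest node first
Order: [0, 1, 3, 4, 5, 2]


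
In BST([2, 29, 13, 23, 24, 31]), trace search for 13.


BST root = 2
Search for 13: compare at each node
Path: [2, 29, 13]


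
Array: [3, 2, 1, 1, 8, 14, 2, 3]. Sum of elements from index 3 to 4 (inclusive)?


Prefix sums: [0, 3, 5, 6, 7, 15, 29, 31, 34]
Sum[3..4] = prefix[5] - prefix[3] = 15 - 6 = 9


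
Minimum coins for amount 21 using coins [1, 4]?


dp[0]=0; dp[i]=1+min(dp[i-c] for c in coins)
...dp[16]=4, dp[17]=5, dp[18]=6, dp[19]=7, dp[20]=5, dp[21]=6
Minimum coins for 21 = 6


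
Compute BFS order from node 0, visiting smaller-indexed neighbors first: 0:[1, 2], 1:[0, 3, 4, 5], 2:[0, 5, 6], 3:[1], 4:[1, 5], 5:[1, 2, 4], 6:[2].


BFS queue: start with [0]
Visit order: [0, 1, 2, 3, 4, 5, 6]


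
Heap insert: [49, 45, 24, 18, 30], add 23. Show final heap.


Append 23: [49, 45, 24, 18, 30, 23]
Bubble up: no swaps needed
Result: [49, 45, 24, 18, 30, 23]


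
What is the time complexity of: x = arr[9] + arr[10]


Analysis: constant-time operation, no loop
Complexity: O(1)


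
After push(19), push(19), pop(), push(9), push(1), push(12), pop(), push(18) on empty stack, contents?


push(19) -> [19]
push(19) -> [19, 19]
pop() returns 19 -> [19]
push(9) -> [19, 9]
push(1) -> [19, 9, 1]
push(12) -> [19, 9, 1, 12]
pop() returns 12 -> [19, 9, 1]
push(18) -> [19, 9, 1, 18]
Final stack (bottom to top): [19, 9, 1, 18]


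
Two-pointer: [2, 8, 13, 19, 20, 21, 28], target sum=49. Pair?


Two pointers: lo=0, hi=6
Found pair: (21, 28) summing to 49


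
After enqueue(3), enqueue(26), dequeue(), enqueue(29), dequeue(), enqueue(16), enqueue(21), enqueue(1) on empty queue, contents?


enqueue(3) -> [3]
enqueue(26) -> [3, 26]
dequeue() returns 3 -> [26]
enqueue(29) -> [26, 29]
dequeue() returns 26 -> [29]
enqueue(16) -> [29, 16]
enqueue(21) -> [29, 16, 21]
enqueue(1) -> [29, 16, 21, 1]
Final queue (front to back): [29, 16, 21, 1]


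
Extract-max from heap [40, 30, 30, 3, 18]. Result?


Max = 40
Replace root with last, heapify down
Resulting heap: [30, 18, 30, 3]


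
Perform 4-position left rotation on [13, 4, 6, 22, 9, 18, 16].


Left rotate by 4: [9, 18, 16, 13, 4, 6, 22]


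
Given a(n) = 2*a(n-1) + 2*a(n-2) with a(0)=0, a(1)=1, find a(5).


Build bottom-up:
...a(3)=6, a(4)=16, a(5)=2*16+2*6=44


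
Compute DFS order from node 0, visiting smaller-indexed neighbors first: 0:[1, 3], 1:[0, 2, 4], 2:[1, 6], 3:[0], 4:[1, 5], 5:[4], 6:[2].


DFS stack-based: start with [0]
Visit order: [0, 1, 2, 6, 4, 5, 3]


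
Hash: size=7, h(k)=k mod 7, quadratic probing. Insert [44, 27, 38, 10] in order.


Insertions: 44->slot 2; 27->slot 6; 38->slot 3; 10->slot 4
Table: [None, None, 44, 38, 10, None, 27]


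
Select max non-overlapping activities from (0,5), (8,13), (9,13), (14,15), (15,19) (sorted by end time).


Greedy: pick earliest-ending, then skip overlaps.
Selected (4 activities): [(0, 5), (8, 13), (14, 15), (15, 19)]


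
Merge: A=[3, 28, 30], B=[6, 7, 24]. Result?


Compare heads, take smaller each step.
Merged: [3, 6, 7, 24, 28, 30]


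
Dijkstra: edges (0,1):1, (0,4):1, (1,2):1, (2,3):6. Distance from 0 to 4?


Dijkstra from 0:
Distances: {0: 0, 1: 1, 2: 2, 3: 8, 4: 1}
Shortest distance to 4 = 1, path = [0, 4]


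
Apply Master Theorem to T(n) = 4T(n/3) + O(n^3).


a=4, b=3, c=3. log_3(4)=1.262 < c=3. Case 3: O(n^c) = O(n^3)
Complexity: O(n^3)


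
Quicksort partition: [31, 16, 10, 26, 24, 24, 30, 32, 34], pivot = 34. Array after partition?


Elements <= 34 go left of pivot.
Result: [31, 16, 10, 26, 24, 24, 30, 32, 34], pivot at index 8


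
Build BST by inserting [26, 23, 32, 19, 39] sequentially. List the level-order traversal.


Root = 26; build tree by BST insertion.
Level-Order traversal: [26, 23, 32, 19, 39]


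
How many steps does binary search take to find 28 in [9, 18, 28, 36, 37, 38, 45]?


Search for 28:
[0,6] mid=3 arr[3]=36
[0,2] mid=1 arr[1]=18
[2,2] mid=2 arr[2]=28
Total: 3 comparisons


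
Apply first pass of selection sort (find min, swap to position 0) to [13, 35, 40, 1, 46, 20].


After one pass: [1, 35, 40, 13, 46, 20]


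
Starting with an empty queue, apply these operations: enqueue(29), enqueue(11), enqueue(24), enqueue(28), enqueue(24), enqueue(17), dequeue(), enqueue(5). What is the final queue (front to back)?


enqueue(29) -> [29]
enqueue(11) -> [29, 11]
enqueue(24) -> [29, 11, 24]
enqueue(28) -> [29, 11, 24, 28]
enqueue(24) -> [29, 11, 24, 28, 24]
enqueue(17) -> [29, 11, 24, 28, 24, 17]
dequeue() returns 29 -> [11, 24, 28, 24, 17]
enqueue(5) -> [11, 24, 28, 24, 17, 5]
Final queue (front to back): [11, 24, 28, 24, 17, 5]


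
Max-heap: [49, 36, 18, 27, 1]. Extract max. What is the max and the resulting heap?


Max = 49
Replace root with last, heapify down
Resulting heap: [36, 27, 18, 1]


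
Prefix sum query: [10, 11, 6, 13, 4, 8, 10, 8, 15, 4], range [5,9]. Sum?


Prefix sums: [0, 10, 21, 27, 40, 44, 52, 62, 70, 85, 89]
Sum[5..9] = prefix[10] - prefix[5] = 89 - 44 = 45


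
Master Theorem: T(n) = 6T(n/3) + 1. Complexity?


a=6, b=3, c=0. log_3(6)=1.631 > c=0. Case 1: O(n^log_b(a)) = O(n^1.631)
Complexity: O(n^1.631)


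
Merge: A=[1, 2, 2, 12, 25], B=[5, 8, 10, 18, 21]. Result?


Compare heads, take smaller each step.
Merged: [1, 2, 2, 5, 8, 10, 12, 18, 21, 25]


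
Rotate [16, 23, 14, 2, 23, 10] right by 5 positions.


Right rotate by 5: [23, 14, 2, 23, 10, 16]


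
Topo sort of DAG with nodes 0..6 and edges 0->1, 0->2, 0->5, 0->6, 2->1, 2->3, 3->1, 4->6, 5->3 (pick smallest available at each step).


Kahn's algorithm, process smallest node first
Order: [0, 2, 4, 5, 3, 1, 6]


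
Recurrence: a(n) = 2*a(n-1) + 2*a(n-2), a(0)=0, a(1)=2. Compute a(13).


Build bottom-up:
...a(11)=36544, a(12)=99840, a(13)=2*99840+2*36544=272768


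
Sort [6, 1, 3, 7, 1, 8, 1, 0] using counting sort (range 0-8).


Count array: [1, 3, 0, 1, 0, 0, 1, 1, 1]
Reconstruct: [0, 1, 1, 1, 3, 6, 7, 8]


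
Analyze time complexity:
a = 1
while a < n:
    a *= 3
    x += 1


Per nesting level: O(log n) = O(log n)
Complexity: O(log n)


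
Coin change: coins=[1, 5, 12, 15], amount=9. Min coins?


dp[0]=0; dp[i]=1+min(dp[i-c] for c in coins)
...dp[4]=4, dp[5]=1, dp[6]=2, dp[7]=3, dp[8]=4, dp[9]=5
Minimum coins for 9 = 5


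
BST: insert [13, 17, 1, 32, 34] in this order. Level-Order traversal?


Root = 13; build tree by BST insertion.
Level-Order traversal: [13, 1, 17, 32, 34]


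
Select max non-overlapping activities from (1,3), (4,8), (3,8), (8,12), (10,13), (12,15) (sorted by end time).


Greedy: pick earliest-ending, then skip overlaps.
Selected (4 activities): [(1, 3), (4, 8), (8, 12), (12, 15)]


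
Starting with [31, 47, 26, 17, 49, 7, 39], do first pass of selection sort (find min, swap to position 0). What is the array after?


After one pass: [7, 47, 26, 17, 49, 31, 39]


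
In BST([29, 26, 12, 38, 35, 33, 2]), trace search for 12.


BST root = 29
Search for 12: compare at each node
Path: [29, 26, 12]


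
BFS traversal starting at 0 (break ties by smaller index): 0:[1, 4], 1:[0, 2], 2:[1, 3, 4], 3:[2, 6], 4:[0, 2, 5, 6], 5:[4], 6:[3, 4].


BFS queue: start with [0]
Visit order: [0, 1, 4, 2, 5, 6, 3]


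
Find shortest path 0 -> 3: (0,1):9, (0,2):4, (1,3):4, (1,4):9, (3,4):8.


Dijkstra from 0:
Distances: {0: 0, 1: 9, 2: 4, 3: 13, 4: 18}
Shortest distance to 3 = 13, path = [0, 1, 3]


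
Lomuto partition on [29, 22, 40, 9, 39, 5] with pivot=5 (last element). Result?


Elements <= 5 go left of pivot.
Result: [5, 22, 40, 9, 39, 29], pivot at index 0


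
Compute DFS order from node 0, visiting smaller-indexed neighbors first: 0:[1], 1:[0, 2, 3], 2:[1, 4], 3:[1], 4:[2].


DFS stack-based: start with [0]
Visit order: [0, 1, 2, 4, 3]


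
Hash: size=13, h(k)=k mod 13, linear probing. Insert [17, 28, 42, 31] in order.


Insertions: 17->slot 4; 28->slot 2; 42->slot 3; 31->slot 5
Table: [None, None, 28, 42, 17, 31, None, None, None, None, None, None, None]


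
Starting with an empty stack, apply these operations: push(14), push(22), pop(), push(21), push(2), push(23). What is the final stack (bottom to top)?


push(14) -> [14]
push(22) -> [14, 22]
pop() returns 22 -> [14]
push(21) -> [14, 21]
push(2) -> [14, 21, 2]
push(23) -> [14, 21, 2, 23]
Final stack (bottom to top): [14, 21, 2, 23]


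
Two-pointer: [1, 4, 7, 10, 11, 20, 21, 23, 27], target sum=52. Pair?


Two pointers: lo=0, hi=8
No pair sums to 52


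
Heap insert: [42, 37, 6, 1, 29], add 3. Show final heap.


Append 3: [42, 37, 6, 1, 29, 3]
Bubble up: no swaps needed
Result: [42, 37, 6, 1, 29, 3]


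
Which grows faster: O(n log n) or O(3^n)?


linearithmic grows slower than exponential (base 3)
O(n log n) is asymptotically smaller; O(3^n) grows faster


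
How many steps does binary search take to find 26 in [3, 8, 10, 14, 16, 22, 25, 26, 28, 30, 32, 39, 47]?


Search for 26:
[0,12] mid=6 arr[6]=25
[7,12] mid=9 arr[9]=30
[7,8] mid=7 arr[7]=26
Total: 3 comparisons


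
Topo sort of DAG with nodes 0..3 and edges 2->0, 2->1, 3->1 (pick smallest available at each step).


Kahn's algorithm, process smallest node first
Order: [2, 0, 3, 1]


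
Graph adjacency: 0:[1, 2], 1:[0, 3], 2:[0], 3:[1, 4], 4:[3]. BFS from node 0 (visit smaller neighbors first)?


BFS queue: start with [0]
Visit order: [0, 1, 2, 3, 4]


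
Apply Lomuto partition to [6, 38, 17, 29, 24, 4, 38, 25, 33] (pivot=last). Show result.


Elements <= 33 go left of pivot.
Result: [6, 17, 29, 24, 4, 25, 33, 38, 38], pivot at index 6


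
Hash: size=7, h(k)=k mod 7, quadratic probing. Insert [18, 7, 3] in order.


Insertions: 18->slot 4; 7->slot 0; 3->slot 3
Table: [7, None, None, 3, 18, None, None]


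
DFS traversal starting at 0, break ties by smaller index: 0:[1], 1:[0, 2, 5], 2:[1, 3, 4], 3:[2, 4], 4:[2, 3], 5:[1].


DFS stack-based: start with [0]
Visit order: [0, 1, 2, 3, 4, 5]


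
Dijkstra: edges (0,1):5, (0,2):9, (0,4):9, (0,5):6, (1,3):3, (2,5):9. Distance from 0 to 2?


Dijkstra from 0:
Distances: {0: 0, 1: 5, 2: 9, 3: 8, 4: 9, 5: 6}
Shortest distance to 2 = 9, path = [0, 2]


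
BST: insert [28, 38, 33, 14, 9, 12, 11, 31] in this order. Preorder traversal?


Root = 28; build tree by BST insertion.
Preorder traversal: [28, 14, 9, 12, 11, 38, 33, 31]


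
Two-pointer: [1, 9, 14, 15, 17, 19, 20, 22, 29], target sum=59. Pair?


Two pointers: lo=0, hi=8
No pair sums to 59


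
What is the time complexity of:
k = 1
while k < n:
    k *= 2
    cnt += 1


Per nesting level: O(log n) = O(log n)
Complexity: O(log n)


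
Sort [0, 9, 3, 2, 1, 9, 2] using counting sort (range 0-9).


Count array: [1, 1, 2, 1, 0, 0, 0, 0, 0, 2]
Reconstruct: [0, 1, 2, 2, 3, 9, 9]


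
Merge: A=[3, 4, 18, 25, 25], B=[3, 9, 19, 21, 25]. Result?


Compare heads, take smaller each step.
Merged: [3, 3, 4, 9, 18, 19, 21, 25, 25, 25]


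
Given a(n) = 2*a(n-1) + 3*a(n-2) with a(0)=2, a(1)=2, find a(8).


Build bottom-up:
...a(6)=730, a(7)=2186, a(8)=2*2186+3*730=6562


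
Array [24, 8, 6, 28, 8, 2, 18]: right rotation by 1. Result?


Right rotate by 1: [18, 24, 8, 6, 28, 8, 2]


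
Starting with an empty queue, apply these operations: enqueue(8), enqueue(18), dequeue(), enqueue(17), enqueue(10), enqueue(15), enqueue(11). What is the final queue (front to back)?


enqueue(8) -> [8]
enqueue(18) -> [8, 18]
dequeue() returns 8 -> [18]
enqueue(17) -> [18, 17]
enqueue(10) -> [18, 17, 10]
enqueue(15) -> [18, 17, 10, 15]
enqueue(11) -> [18, 17, 10, 15, 11]
Final queue (front to back): [18, 17, 10, 15, 11]


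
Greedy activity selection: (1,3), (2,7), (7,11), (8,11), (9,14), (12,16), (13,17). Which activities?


Greedy: pick earliest-ending, then skip overlaps.
Selected (3 activities): [(1, 3), (7, 11), (12, 16)]


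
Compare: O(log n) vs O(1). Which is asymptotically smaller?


constant grows slower than logarithmic
O(1) is asymptotically smaller; O(log n) grows faster


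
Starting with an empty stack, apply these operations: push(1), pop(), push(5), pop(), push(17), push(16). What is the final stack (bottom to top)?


push(1) -> [1]
pop() returns 1 -> []
push(5) -> [5]
pop() returns 5 -> []
push(17) -> [17]
push(16) -> [17, 16]
Final stack (bottom to top): [17, 16]


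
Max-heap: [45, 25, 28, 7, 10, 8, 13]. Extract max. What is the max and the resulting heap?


Max = 45
Replace root with last, heapify down
Resulting heap: [28, 25, 13, 7, 10, 8]


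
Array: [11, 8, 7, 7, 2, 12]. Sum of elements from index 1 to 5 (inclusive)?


Prefix sums: [0, 11, 19, 26, 33, 35, 47]
Sum[1..5] = prefix[6] - prefix[1] = 47 - 11 = 36


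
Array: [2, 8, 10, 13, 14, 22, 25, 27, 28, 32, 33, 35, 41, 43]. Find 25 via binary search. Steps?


Search for 25:
[0,13] mid=6 arr[6]=25
Total: 1 comparisons


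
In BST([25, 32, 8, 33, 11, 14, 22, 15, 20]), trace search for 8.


BST root = 25
Search for 8: compare at each node
Path: [25, 8]


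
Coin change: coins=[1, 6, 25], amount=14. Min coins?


dp[0]=0; dp[i]=1+min(dp[i-c] for c in coins)
...dp[9]=4, dp[10]=5, dp[11]=6, dp[12]=2, dp[13]=3, dp[14]=4
Minimum coins for 14 = 4


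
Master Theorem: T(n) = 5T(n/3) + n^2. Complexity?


a=5, b=3, c=2. log_3(5)=1.465 < c=2. Case 3: O(n^c) = O(n^2)
Complexity: O(n^2)


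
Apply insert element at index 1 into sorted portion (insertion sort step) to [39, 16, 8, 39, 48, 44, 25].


After one pass: [16, 39, 8, 39, 48, 44, 25]


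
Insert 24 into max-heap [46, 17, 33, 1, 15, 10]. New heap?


Append 24: [46, 17, 33, 1, 15, 10, 24]
Bubble up: no swaps needed
Result: [46, 17, 33, 1, 15, 10, 24]


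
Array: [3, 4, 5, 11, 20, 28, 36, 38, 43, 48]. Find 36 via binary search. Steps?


Search for 36:
[0,9] mid=4 arr[4]=20
[5,9] mid=7 arr[7]=38
[5,6] mid=5 arr[5]=28
[6,6] mid=6 arr[6]=36
Total: 4 comparisons


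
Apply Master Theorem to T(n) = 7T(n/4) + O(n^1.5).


a=7, b=4, c=1.5. log_4(7)=1.404 < c=1.5. Case 3: O(n^c) = O(n^1.500)
Complexity: O(n^1.500)


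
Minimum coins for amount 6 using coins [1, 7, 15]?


dp[0]=0; dp[i]=1+min(dp[i-c] for c in coins)
...dp[1]=1, dp[2]=2, dp[3]=3, dp[4]=4, dp[5]=5, dp[6]=6
Minimum coins for 6 = 6


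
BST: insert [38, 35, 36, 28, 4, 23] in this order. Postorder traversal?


Root = 38; build tree by BST insertion.
Postorder traversal: [23, 4, 28, 36, 35, 38]


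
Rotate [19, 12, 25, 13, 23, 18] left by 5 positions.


Left rotate by 5: [18, 19, 12, 25, 13, 23]


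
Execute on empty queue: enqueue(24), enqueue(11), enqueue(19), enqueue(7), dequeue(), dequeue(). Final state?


enqueue(24) -> [24]
enqueue(11) -> [24, 11]
enqueue(19) -> [24, 11, 19]
enqueue(7) -> [24, 11, 19, 7]
dequeue() returns 24 -> [11, 19, 7]
dequeue() returns 11 -> [19, 7]
Final queue (front to back): [19, 7]


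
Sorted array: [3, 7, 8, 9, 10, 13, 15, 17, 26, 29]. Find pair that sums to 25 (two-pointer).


Two pointers: lo=0, hi=9
Found pair: (8, 17) summing to 25


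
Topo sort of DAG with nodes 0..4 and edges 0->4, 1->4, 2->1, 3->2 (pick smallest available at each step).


Kahn's algorithm, process smallest node first
Order: [0, 3, 2, 1, 4]


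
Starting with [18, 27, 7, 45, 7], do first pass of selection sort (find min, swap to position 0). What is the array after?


After one pass: [7, 27, 18, 45, 7]


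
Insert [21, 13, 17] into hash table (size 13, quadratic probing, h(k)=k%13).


Insertions: 21->slot 8; 13->slot 0; 17->slot 4
Table: [13, None, None, None, 17, None, None, None, 21, None, None, None, None]


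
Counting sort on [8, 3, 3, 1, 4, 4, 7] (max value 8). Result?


Count array: [0, 1, 0, 2, 2, 0, 0, 1, 1]
Reconstruct: [1, 3, 3, 4, 4, 7, 8]


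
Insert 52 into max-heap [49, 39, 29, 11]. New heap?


Append 52: [49, 39, 29, 11, 52]
Bubble up: swap idx 4(52) with idx 1(39); swap idx 1(52) with idx 0(49)
Result: [52, 49, 29, 11, 39]


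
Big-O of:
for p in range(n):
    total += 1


Per nesting level: O(n) = O(n)
Complexity: O(n)


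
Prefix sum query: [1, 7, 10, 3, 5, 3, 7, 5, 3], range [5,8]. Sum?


Prefix sums: [0, 1, 8, 18, 21, 26, 29, 36, 41, 44]
Sum[5..8] = prefix[9] - prefix[5] = 44 - 26 = 18


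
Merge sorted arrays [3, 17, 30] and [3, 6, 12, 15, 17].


Compare heads, take smaller each step.
Merged: [3, 3, 6, 12, 15, 17, 17, 30]


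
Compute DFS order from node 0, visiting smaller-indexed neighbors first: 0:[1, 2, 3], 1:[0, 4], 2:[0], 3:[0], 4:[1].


DFS stack-based: start with [0]
Visit order: [0, 1, 4, 2, 3]


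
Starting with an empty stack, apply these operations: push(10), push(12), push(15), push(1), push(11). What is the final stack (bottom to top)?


push(10) -> [10]
push(12) -> [10, 12]
push(15) -> [10, 12, 15]
push(1) -> [10, 12, 15, 1]
push(11) -> [10, 12, 15, 1, 11]
Final stack (bottom to top): [10, 12, 15, 1, 11]


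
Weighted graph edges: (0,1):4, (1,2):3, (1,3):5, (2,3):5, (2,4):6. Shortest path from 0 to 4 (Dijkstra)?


Dijkstra from 0:
Distances: {0: 0, 1: 4, 2: 7, 3: 9, 4: 13}
Shortest distance to 4 = 13, path = [0, 1, 2, 4]


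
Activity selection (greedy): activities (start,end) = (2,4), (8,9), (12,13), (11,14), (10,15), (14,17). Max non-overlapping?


Greedy: pick earliest-ending, then skip overlaps.
Selected (4 activities): [(2, 4), (8, 9), (12, 13), (14, 17)]


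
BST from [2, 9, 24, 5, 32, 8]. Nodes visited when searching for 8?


BST root = 2
Search for 8: compare at each node
Path: [2, 9, 5, 8]


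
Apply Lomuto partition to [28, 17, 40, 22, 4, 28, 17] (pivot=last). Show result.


Elements <= 17 go left of pivot.
Result: [17, 4, 17, 22, 28, 28, 40], pivot at index 2


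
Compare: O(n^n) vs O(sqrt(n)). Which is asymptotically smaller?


sublinear grows slower than n^n
O(sqrt(n)) is asymptotically smaller; O(n^n) grows faster


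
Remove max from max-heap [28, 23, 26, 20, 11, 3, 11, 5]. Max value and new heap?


Max = 28
Replace root with last, heapify down
Resulting heap: [26, 23, 11, 20, 11, 3, 5]
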